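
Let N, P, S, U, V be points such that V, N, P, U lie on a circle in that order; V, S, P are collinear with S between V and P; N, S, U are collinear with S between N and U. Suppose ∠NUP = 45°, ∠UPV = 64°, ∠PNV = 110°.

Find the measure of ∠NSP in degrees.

1. ∠NVP = 45°  [same arc NP]
2. ∠UNV = 64°  [same arc VU]
3. ∠NSV = 71°  [△VSN]
4. ∠NSP = 109°  [linear pair at S on VP]

∠NSP = 109°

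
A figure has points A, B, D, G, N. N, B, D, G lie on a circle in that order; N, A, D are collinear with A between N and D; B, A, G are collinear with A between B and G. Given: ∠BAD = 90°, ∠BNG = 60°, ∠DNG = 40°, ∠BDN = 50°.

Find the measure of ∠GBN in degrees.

∠GBN = 70°

1. ∠GAN = 90°  [vertical angles at A]
2. ∠BGN = 50°  [△NAG]
3. ∠GBN = 70°  [△NBG]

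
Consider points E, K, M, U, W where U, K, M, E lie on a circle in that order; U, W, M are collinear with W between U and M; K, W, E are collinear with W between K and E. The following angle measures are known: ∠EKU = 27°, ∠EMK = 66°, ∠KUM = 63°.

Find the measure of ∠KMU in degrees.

1. ∠KWU = 90°  [△UWK]
2. ∠KEM = 63°  [same arc KM]
3. ∠KWM = 90°  [linear pair at W on UM]
4. ∠EKM = 51°  [△KME]
5. ∠KMU = 39°  [△KWM]

∠KMU = 39°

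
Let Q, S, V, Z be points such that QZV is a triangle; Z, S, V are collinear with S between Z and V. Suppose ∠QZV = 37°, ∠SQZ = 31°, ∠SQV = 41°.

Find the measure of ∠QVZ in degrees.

1. ∠QZS = 37°  [S on ray ZV]
2. ∠QSZ = 112°  [△QZS]
3. ∠QSV = 68°  [linear pair at S on ZV]
4. ∠QVS = 71°  [△QSV]
5. ∠QVZ = 71°  [S on ray VZ]

∠QVZ = 71°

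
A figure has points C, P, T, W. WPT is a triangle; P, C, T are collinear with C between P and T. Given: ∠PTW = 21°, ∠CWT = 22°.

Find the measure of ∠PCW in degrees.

∠PCW = 43°

1. ∠CTW = 21°  [C on ray TP]
2. ∠TCW = 137°  [△WCT]
3. ∠PCW = 43°  [linear pair at C on PT]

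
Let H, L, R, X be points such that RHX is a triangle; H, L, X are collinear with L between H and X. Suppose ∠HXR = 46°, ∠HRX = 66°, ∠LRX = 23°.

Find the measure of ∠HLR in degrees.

1. ∠LXR = 46°  [L on ray XH]
2. ∠RLX = 111°  [△RLX]
3. ∠HLR = 69°  [linear pair at L on HX]

∠HLR = 69°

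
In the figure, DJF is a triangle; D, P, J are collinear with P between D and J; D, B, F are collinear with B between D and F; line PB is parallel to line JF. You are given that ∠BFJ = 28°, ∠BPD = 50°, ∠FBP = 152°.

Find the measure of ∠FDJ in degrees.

∠FDJ = 102°

1. ∠DFJ = 28°  [B on ray FD]
2. ∠DJF = 50°  [PB∥JF, corresponding at P]
3. ∠FDJ = 102°  [△DJF]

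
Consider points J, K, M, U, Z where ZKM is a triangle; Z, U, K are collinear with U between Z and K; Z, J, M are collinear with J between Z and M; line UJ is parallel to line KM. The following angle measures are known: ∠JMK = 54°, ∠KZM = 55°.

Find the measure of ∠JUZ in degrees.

∠JUZ = 71°

1. ∠KMZ = 54°  [J on ray MZ]
2. ∠MKZ = 71°  [△ZKM]
3. ∠JUZ = 71°  [UJ∥KM, corresponding at U]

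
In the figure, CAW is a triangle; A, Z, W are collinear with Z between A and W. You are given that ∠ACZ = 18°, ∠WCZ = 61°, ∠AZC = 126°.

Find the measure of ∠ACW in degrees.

∠ACW = 79°

1. ∠CAZ = 36°  [△CAZ]
2. ∠CZW = 54°  [linear pair at Z on AW]
3. ∠CAW = 36°  [Z on ray AW]
4. ∠CWZ = 65°  [△CZW]
5. ∠AWC = 65°  [Z on ray WA]
6. ∠ACW = 79°  [△CAW]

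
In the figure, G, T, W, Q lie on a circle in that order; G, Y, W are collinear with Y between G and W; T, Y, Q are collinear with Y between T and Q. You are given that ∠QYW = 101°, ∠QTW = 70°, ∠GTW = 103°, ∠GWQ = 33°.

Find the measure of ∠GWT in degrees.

∠GWT = 31°

1. ∠GYT = 101°  [vertical angles at Y]
2. ∠TYW = 79°  [linear pair at Y on GW]
3. ∠GWT = 31°  [△TYW]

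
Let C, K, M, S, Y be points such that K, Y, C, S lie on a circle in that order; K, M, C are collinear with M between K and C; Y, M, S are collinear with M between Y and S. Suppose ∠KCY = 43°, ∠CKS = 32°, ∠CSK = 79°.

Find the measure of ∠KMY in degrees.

∠KMY = 75°

1. ∠CYS = 32°  [same arc CS]
2. ∠CMY = 105°  [△YMC]
3. ∠KMY = 75°  [linear pair at M on KC]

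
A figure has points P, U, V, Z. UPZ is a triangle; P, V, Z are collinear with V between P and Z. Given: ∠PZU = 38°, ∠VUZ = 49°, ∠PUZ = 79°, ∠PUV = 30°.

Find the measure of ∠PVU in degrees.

1. ∠UZV = 38°  [V on ray ZP]
2. ∠UVZ = 93°  [△UVZ]
3. ∠PVU = 87°  [linear pair at V on PZ]

∠PVU = 87°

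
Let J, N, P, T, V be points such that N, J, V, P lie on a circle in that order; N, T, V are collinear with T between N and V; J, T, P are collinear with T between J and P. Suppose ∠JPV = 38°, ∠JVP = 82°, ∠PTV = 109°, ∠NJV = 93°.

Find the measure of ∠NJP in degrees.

∠NJP = 33°

1. ∠JNV = 38°  [same arc JV]
2. ∠JTN = 109°  [vertical angles at T]
3. ∠NJP = 33°  [△NTJ]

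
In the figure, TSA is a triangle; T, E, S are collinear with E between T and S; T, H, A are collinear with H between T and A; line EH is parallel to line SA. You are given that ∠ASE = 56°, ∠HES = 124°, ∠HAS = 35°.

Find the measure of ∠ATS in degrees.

∠ATS = 89°

1. ∠AST = 56°  [E on ray ST]
2. ∠SAT = 35°  [H on ray AT]
3. ∠ATS = 89°  [△TSA]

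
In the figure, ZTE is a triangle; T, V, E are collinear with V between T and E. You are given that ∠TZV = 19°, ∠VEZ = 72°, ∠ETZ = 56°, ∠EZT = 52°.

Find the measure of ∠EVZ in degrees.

1. ∠VTZ = 56°  [V on ray TE]
2. ∠TVZ = 105°  [△ZTV]
3. ∠EVZ = 75°  [linear pair at V on TE]

∠EVZ = 75°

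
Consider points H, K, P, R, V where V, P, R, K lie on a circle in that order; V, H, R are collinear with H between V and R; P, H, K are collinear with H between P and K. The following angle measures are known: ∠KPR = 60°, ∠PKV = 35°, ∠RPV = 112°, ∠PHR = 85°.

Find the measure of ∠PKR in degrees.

1. ∠PRV = 35°  [△PHR]
2. ∠PVR = 33°  [△VPR]
3. ∠PKR = 33°  [same arc PR]

∠PKR = 33°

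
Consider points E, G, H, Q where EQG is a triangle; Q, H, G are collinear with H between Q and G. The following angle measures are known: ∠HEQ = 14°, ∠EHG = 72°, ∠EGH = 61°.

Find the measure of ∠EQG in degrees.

1. ∠EHQ = 108°  [linear pair at H on QG]
2. ∠EQH = 58°  [△EQH]
3. ∠EQG = 58°  [H on ray QG]

∠EQG = 58°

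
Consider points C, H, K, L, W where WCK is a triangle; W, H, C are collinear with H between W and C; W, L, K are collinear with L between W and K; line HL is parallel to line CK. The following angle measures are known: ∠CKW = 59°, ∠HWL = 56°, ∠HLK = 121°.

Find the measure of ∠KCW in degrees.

1. ∠HLW = 59°  [HL∥CK, corresponding at L]
2. ∠LHW = 65°  [△WHL]
3. ∠KCW = 65°  [HL∥CK, corresponding at H]

∠KCW = 65°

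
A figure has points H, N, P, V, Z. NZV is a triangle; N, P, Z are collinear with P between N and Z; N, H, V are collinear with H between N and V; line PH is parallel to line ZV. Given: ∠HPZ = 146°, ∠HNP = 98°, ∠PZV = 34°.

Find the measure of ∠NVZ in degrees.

∠NVZ = 48°

1. ∠HPN = 34°  [linear pair at P on NZ]
2. ∠NHP = 48°  [△NPH]
3. ∠NVZ = 48°  [PH∥ZV, corresponding at H]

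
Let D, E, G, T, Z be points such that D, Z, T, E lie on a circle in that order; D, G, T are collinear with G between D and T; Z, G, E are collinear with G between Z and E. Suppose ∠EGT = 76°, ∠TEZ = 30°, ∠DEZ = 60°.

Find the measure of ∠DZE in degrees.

1. ∠DGZ = 76°  [vertical angles at G]
2. ∠TDZ = 30°  [same arc ZT]
3. ∠DZE = 74°  [△DGZ]

∠DZE = 74°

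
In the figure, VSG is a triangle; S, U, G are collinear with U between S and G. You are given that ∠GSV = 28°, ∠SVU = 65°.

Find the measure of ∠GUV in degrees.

∠GUV = 93°

1. ∠USV = 28°  [U on ray SG]
2. ∠SUV = 87°  [△VSU]
3. ∠GUV = 93°  [linear pair at U on SG]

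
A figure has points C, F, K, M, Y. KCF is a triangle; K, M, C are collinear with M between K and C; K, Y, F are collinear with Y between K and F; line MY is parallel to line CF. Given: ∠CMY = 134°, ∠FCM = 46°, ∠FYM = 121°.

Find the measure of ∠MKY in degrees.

1. ∠KMY = 46°  [linear pair at M on KC]
2. ∠KYM = 59°  [linear pair at Y on KF]
3. ∠MKY = 75°  [△KMY]

∠MKY = 75°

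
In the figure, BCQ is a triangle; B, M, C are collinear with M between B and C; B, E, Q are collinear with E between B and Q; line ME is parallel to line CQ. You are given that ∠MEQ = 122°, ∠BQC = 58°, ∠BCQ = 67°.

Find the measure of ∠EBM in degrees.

∠EBM = 55°

1. ∠BEM = 58°  [linear pair at E on BQ]
2. ∠BME = 67°  [ME∥CQ, corresponding at M]
3. ∠EBM = 55°  [△BME]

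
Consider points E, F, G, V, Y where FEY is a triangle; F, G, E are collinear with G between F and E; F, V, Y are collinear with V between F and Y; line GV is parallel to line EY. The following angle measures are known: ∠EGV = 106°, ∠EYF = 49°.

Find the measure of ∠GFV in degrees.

1. ∠FGV = 74°  [linear pair at G on FE]
2. ∠FVG = 49°  [GV∥EY, corresponding at V]
3. ∠GFV = 57°  [△FGV]

∠GFV = 57°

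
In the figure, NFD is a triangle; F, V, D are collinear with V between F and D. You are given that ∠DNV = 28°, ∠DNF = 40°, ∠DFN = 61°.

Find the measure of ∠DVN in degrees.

1. ∠FDN = 79°  [△NFD]
2. ∠NDV = 79°  [V on ray DF]
3. ∠DVN = 73°  [△NVD]

∠DVN = 73°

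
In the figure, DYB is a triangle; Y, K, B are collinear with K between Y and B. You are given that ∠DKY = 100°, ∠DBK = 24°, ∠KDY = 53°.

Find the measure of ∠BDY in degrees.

∠BDY = 129°

1. ∠DYK = 27°  [△DYK]
2. ∠DBY = 24°  [K on ray BY]
3. ∠BYD = 27°  [K on ray YB]
4. ∠BDY = 129°  [△DYB]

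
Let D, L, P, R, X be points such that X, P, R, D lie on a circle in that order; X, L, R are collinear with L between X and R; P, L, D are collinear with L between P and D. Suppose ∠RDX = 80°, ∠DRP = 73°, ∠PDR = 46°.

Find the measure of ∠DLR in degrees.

∠DLR = 95°

1. ∠DPR = 61°  [△PRD]
2. ∠DXR = 61°  [same arc RD]
3. ∠DRX = 39°  [△XRD]
4. ∠DLR = 95°  [△RLD]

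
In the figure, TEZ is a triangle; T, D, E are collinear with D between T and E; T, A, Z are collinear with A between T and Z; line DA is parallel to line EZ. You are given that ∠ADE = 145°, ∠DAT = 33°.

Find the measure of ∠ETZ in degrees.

1. ∠ADT = 35°  [linear pair at D on TE]
2. ∠ATD = 112°  [△TDA]
3. ∠ETZ = 112°  [D on TE, A on TZ]

∠ETZ = 112°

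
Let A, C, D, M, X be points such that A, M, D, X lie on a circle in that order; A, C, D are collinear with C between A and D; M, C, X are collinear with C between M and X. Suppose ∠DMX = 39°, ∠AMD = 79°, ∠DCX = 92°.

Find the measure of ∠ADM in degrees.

1. ∠DAX = 39°  [same arc DX]
2. ∠ACX = 88°  [linear pair at C on AD]
3. ∠AXM = 53°  [△ACX]
4. ∠ADM = 53°  [same arc AM]

∠ADM = 53°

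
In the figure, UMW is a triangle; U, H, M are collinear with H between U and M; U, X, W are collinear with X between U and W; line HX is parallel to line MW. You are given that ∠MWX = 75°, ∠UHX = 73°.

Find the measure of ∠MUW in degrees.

∠MUW = 32°

1. ∠MWU = 75°  [X on ray WU]
2. ∠UMW = 73°  [HX∥MW, corresponding at H]
3. ∠MUW = 32°  [△UMW]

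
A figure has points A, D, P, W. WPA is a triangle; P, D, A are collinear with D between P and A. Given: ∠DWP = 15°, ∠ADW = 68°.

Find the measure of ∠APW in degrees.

∠APW = 53°

1. ∠PDW = 112°  [linear pair at D on PA]
2. ∠DPW = 53°  [△WPD]
3. ∠APW = 53°  [D on ray PA]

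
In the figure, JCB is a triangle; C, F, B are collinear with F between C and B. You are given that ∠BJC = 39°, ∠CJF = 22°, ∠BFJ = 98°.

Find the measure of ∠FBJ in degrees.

1. ∠CFJ = 82°  [linear pair at F on CB]
2. ∠FCJ = 76°  [△JCF]
3. ∠BCJ = 76°  [F on ray CB]
4. ∠CBJ = 65°  [△JCB]
5. ∠FBJ = 65°  [F on ray BC]

∠FBJ = 65°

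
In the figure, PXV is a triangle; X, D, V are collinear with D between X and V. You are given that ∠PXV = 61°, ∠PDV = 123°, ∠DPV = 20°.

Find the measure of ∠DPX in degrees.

1. ∠DXP = 61°  [D on ray XV]
2. ∠PDX = 57°  [linear pair at D on XV]
3. ∠DPX = 62°  [△PXD]

∠DPX = 62°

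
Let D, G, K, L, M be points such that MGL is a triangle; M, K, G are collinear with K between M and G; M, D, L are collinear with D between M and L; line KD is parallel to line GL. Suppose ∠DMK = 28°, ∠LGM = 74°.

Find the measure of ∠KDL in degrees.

∠KDL = 102°

1. ∠GML = 28°  [K on MG, D on ML]
2. ∠GLM = 78°  [△MGL]
3. ∠KDM = 78°  [KD∥GL, corresponding at D]
4. ∠KDL = 102°  [linear pair at D on ML]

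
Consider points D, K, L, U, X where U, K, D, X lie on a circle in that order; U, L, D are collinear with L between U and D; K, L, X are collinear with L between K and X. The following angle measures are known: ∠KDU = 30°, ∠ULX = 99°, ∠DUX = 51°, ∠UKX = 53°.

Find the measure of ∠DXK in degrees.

1. ∠DLX = 81°  [linear pair at L on UD]
2. ∠UDX = 53°  [same arc UX]
3. ∠DXK = 46°  [△DLX]

∠DXK = 46°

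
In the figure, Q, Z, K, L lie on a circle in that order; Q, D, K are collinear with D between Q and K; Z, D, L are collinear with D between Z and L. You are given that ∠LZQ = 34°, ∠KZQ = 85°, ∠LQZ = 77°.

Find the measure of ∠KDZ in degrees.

1. ∠LKQ = 34°  [same arc QL]
2. ∠QLZ = 69°  [△QZL]
3. ∠KLQ = 95°  [cyclic QZKL, opposite ∠Z+∠L]
4. ∠KQL = 51°  [△QKL]
5. ∠QKZ = 69°  [same arc QZ]
6. ∠KZL = 51°  [same arc KL]
7. ∠KDZ = 60°  [△ZDK]

∠KDZ = 60°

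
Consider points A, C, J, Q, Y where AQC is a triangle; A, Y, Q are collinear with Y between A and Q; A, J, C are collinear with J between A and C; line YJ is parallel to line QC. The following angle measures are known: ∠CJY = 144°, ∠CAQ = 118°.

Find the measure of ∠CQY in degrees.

∠CQY = 26°

1. ∠AJY = 36°  [linear pair at J on AC]
2. ∠JAY = 118°  [Y on AQ, J on AC]
3. ∠AYJ = 26°  [△AYJ]
4. ∠JYQ = 154°  [linear pair at Y on AQ]
5. ∠CQY = 26°  [YJ∥QC, co-interior at Q–Y]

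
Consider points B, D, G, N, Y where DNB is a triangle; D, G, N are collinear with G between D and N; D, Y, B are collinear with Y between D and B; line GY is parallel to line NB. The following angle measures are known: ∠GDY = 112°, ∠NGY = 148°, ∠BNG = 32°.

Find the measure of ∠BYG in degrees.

1. ∠DGY = 32°  [linear pair at G on DN]
2. ∠DYG = 36°  [△DGY]
3. ∠BYG = 144°  [linear pair at Y on DB]

∠BYG = 144°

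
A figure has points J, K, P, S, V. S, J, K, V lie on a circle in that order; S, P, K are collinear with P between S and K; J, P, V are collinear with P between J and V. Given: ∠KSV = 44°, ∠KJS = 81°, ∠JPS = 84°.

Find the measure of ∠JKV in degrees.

∠JKV = 77°

1. ∠KJV = 44°  [same arc KV]
2. ∠KVS = 99°  [cyclic SJKV, opposite ∠J+∠V]
3. ∠KPV = 84°  [vertical angles at P]
4. ∠SKV = 37°  [△SKV]
5. ∠JVK = 59°  [△KPV]
6. ∠JKV = 77°  [△JKV]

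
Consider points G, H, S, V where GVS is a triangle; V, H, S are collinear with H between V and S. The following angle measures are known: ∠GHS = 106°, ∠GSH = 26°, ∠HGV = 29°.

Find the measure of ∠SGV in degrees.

1. ∠GHV = 74°  [linear pair at H on VS]
2. ∠GSV = 26°  [H on ray SV]
3. ∠GVH = 77°  [△GVH]
4. ∠GVS = 77°  [H on ray VS]
5. ∠SGV = 77°  [△GVS]

∠SGV = 77°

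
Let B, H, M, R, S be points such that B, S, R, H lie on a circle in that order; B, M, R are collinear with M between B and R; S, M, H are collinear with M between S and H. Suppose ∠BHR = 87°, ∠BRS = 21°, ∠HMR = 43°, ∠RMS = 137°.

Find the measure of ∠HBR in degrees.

∠HBR = 22°

1. ∠BHS = 21°  [same arc BS]
2. ∠BMH = 137°  [linear pair at M on BR]
3. ∠HBR = 22°  [△BMH]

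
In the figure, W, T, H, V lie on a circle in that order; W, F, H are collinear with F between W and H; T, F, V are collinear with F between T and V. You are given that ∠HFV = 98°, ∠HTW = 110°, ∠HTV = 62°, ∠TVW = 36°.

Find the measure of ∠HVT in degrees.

∠HVT = 34°

1. ∠HVW = 70°  [cyclic WTHV, opposite ∠T+∠V]
2. ∠HWV = 62°  [same arc HV]
3. ∠VHW = 48°  [△WHV]
4. ∠HVT = 34°  [△HFV]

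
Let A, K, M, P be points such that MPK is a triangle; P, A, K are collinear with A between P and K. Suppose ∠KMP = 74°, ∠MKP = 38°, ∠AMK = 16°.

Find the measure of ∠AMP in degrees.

1. ∠KPM = 68°  [△MPK]
2. ∠AKM = 38°  [A on ray KP]
3. ∠KAM = 126°  [△MAK]
4. ∠APM = 68°  [A on ray PK]
5. ∠MAP = 54°  [linear pair at A on PK]
6. ∠AMP = 58°  [△MPA]

∠AMP = 58°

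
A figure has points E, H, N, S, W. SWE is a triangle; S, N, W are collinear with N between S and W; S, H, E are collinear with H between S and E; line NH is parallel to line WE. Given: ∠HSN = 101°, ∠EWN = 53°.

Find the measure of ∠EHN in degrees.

1. ∠ESW = 101°  [N on SW, H on SE]
2. ∠EWS = 53°  [N on ray WS]
3. ∠SEW = 26°  [△SWE]
4. ∠NHS = 26°  [NH∥WE, corresponding at H]
5. ∠EHN = 154°  [linear pair at H on SE]

∠EHN = 154°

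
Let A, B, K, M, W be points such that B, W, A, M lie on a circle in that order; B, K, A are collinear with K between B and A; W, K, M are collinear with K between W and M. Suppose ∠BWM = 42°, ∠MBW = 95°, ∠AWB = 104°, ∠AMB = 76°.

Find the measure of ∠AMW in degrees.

∠AMW = 33°

1. ∠BAM = 42°  [same arc BM]
2. ∠MAW = 85°  [cyclic BWAM, opposite ∠B+∠A]
3. ∠ABM = 62°  [△BAM]
4. ∠AWM = 62°  [same arc AM]
5. ∠AMW = 33°  [△WAM]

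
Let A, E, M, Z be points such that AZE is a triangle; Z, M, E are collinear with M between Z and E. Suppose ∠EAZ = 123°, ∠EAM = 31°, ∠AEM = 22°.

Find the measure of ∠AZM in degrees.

∠AZM = 35°

1. ∠AEZ = 22°  [M on ray EZ]
2. ∠AZE = 35°  [△AZE]
3. ∠AZM = 35°  [M on ray ZE]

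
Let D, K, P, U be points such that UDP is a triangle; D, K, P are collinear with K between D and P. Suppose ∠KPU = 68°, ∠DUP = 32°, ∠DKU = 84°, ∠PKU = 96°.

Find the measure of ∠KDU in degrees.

∠KDU = 80°

1. ∠DPU = 68°  [K on ray PD]
2. ∠PDU = 80°  [△UDP]
3. ∠KDU = 80°  [K on ray DP]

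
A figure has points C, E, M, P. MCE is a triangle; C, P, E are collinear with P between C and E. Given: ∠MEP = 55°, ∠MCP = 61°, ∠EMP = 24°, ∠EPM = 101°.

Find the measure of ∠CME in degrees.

1. ∠CEM = 55°  [P on ray EC]
2. ∠ECM = 61°  [P on ray CE]
3. ∠CME = 64°  [△MCE]

∠CME = 64°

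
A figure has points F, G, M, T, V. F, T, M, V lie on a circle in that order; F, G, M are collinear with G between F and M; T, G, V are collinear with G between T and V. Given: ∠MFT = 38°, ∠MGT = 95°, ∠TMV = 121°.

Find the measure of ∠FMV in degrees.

1. ∠MVT = 38°  [same arc TM]
2. ∠FGV = 95°  [vertical angles at G]
3. ∠MGV = 85°  [linear pair at G on FM]
4. ∠FMV = 57°  [△MGV]

∠FMV = 57°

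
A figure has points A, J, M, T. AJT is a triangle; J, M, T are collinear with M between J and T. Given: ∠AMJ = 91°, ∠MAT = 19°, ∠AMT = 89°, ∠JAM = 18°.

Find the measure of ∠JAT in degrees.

∠JAT = 37°

1. ∠AJM = 71°  [△AJM]
2. ∠ATM = 72°  [△AMT]
3. ∠AJT = 71°  [M on ray JT]
4. ∠ATJ = 72°  [M on ray TJ]
5. ∠JAT = 37°  [△AJT]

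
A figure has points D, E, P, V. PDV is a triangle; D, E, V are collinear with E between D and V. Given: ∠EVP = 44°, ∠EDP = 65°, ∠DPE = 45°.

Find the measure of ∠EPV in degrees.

1. ∠DEP = 70°  [△PDE]
2. ∠PEV = 110°  [linear pair at E on DV]
3. ∠EPV = 26°  [△PEV]

∠EPV = 26°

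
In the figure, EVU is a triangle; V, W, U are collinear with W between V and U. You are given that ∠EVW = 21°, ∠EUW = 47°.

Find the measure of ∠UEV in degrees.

1. ∠EVU = 21°  [W on ray VU]
2. ∠EUV = 47°  [W on ray UV]
3. ∠UEV = 112°  [△EVU]

∠UEV = 112°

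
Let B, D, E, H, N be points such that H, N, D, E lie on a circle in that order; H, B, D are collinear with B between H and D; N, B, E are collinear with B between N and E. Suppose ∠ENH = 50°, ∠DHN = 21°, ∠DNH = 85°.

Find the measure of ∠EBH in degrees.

∠EBH = 71°

1. ∠EDH = 50°  [same arc HE]
2. ∠HDN = 74°  [△HND]
3. ∠DEH = 95°  [cyclic HNDE, opposite ∠N+∠E]
4. ∠DHE = 35°  [△HDE]
5. ∠HEN = 74°  [same arc HN]
6. ∠EBH = 71°  [△HBE]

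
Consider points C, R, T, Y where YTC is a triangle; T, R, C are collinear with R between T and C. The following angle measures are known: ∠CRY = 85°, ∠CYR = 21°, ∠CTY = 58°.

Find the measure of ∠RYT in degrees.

∠RYT = 27°

1. ∠TRY = 95°  [linear pair at R on TC]
2. ∠RTY = 58°  [R on ray TC]
3. ∠RYT = 27°  [△YTR]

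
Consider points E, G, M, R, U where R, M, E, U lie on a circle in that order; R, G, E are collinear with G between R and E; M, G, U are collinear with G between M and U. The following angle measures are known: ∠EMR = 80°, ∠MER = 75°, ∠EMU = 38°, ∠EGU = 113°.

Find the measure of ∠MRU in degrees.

∠MRU = 63°

1. ∠ERM = 25°  [△RME]
2. ∠MUR = 75°  [same arc RM]
3. ∠MGR = 113°  [vertical angles at G]
4. ∠RMU = 42°  [△RGM]
5. ∠MRU = 63°  [△RMU]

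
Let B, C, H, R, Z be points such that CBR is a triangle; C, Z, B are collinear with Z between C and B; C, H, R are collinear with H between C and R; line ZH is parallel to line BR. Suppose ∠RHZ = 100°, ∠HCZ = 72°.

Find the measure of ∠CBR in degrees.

1. ∠CHZ = 80°  [linear pair at H on CR]
2. ∠CZH = 28°  [△CZH]
3. ∠CBR = 28°  [ZH∥BR, corresponding at Z]

∠CBR = 28°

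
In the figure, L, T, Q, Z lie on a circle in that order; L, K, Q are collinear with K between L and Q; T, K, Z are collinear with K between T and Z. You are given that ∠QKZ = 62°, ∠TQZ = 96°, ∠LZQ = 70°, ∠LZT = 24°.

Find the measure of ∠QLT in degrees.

1. ∠LKT = 62°  [vertical angles at K]
2. ∠TLZ = 84°  [cyclic LTQZ, opposite ∠L+∠Q]
3. ∠LTZ = 72°  [△LTZ]
4. ∠QLT = 46°  [△LKT]

∠QLT = 46°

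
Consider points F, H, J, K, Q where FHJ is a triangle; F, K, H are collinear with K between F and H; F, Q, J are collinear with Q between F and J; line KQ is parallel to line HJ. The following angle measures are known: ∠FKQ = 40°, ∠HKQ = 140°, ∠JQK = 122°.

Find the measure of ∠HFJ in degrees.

∠HFJ = 82°

1. ∠FQK = 58°  [linear pair at Q on FJ]
2. ∠KFQ = 82°  [△FKQ]
3. ∠HFJ = 82°  [K on FH, Q on FJ]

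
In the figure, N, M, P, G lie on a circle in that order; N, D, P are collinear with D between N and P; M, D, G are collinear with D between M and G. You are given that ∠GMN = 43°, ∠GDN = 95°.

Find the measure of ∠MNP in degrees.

∠MNP = 52°

1. ∠GPN = 43°  [same arc NG]
2. ∠GDP = 85°  [linear pair at D on NP]
3. ∠MGP = 52°  [△PDG]
4. ∠MNP = 52°  [same arc MP]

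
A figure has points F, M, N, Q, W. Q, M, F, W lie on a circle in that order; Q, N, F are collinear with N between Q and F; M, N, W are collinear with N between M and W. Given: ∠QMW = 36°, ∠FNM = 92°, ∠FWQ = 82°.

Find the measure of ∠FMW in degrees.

1. ∠QFW = 36°  [same arc QW]
2. ∠FQW = 62°  [△QFW]
3. ∠FMW = 62°  [same arc FW]

∠FMW = 62°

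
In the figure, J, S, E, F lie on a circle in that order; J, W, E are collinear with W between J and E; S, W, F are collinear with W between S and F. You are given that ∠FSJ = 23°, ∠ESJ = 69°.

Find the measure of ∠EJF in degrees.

1. ∠FEJ = 23°  [same arc JF]
2. ∠EFJ = 111°  [cyclic JSEF, opposite ∠S+∠F]
3. ∠EJF = 46°  [△JEF]

∠EJF = 46°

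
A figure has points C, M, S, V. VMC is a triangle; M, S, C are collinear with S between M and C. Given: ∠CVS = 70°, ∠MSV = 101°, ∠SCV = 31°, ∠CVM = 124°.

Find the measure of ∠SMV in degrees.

1. ∠MCV = 31°  [S on ray CM]
2. ∠CMV = 25°  [△VMC]
3. ∠SMV = 25°  [S on ray MC]

∠SMV = 25°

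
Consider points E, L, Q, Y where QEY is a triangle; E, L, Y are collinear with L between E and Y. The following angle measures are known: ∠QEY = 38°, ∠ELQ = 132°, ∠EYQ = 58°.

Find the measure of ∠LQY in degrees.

1. ∠QLY = 48°  [linear pair at L on EY]
2. ∠LYQ = 58°  [L on ray YE]
3. ∠LQY = 74°  [△QLY]

∠LQY = 74°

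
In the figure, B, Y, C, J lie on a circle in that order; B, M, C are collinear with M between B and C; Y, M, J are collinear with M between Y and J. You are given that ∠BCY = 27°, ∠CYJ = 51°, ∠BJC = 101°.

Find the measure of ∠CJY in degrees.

∠CJY = 74°

1. ∠BYC = 79°  [cyclic BYCJ, opposite ∠Y+∠J]
2. ∠CBY = 74°  [△BYC]
3. ∠CJY = 74°  [same arc YC]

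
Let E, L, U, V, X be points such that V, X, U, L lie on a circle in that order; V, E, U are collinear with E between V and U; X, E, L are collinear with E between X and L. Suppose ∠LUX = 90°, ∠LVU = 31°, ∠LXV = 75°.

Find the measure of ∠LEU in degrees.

1. ∠LXU = 31°  [same arc UL]
2. ∠LUV = 75°  [same arc VL]
3. ∠ULX = 59°  [△XUL]
4. ∠LEU = 46°  [△UEL]

∠LEU = 46°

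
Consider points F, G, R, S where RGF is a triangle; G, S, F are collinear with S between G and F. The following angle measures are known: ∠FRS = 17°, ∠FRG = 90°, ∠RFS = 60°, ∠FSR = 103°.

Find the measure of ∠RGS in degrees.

∠RGS = 30°

1. ∠GFR = 60°  [S on ray FG]
2. ∠FGR = 30°  [△RGF]
3. ∠RGS = 30°  [S on ray GF]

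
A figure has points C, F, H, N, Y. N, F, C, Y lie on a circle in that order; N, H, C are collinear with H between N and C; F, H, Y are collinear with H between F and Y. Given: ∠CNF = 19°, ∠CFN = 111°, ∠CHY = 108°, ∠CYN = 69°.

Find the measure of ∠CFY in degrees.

∠CFY = 58°

1. ∠CYF = 19°  [same arc FC]
2. ∠NCY = 53°  [△CHY]
3. ∠CNY = 58°  [△NCY]
4. ∠CFY = 58°  [same arc CY]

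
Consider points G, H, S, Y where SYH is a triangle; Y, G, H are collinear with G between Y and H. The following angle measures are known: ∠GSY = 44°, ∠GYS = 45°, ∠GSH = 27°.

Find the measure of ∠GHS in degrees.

1. ∠SGY = 91°  [△SYG]
2. ∠HGS = 89°  [linear pair at G on YH]
3. ∠GHS = 64°  [△SGH]

∠GHS = 64°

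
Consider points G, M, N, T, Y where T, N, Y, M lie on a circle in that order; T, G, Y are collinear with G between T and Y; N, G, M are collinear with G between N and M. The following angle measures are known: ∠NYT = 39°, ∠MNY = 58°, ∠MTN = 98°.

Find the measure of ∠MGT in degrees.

∠MGT = 83°

1. ∠NMT = 39°  [same arc TN]
2. ∠MTY = 58°  [same arc YM]
3. ∠MGT = 83°  [△TGM]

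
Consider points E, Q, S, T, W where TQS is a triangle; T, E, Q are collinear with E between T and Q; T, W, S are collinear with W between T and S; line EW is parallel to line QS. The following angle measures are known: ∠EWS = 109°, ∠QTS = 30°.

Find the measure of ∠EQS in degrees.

∠EQS = 79°

1. ∠EWT = 71°  [linear pair at W on TS]
2. ∠ETW = 30°  [E on TQ, W on TS]
3. ∠TEW = 79°  [△TEW]
4. ∠QEW = 101°  [linear pair at E on TQ]
5. ∠EQS = 79°  [EW∥QS, co-interior at Q–E]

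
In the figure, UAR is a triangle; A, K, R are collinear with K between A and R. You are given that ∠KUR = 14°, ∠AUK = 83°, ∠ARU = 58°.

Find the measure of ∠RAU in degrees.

∠RAU = 25°

1. ∠KRU = 58°  [K on ray RA]
2. ∠RKU = 108°  [△UKR]
3. ∠AKU = 72°  [linear pair at K on AR]
4. ∠KAU = 25°  [△UAK]
5. ∠RAU = 25°  [K on ray AR]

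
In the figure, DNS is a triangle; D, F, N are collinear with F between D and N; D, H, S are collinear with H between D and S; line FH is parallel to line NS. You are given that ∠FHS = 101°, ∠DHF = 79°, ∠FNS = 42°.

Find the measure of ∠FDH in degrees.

∠FDH = 59°

1. ∠DSN = 79°  [FH∥NS, corresponding at H]
2. ∠DNS = 42°  [F on ray ND]
3. ∠NDS = 59°  [△DNS]
4. ∠FDH = 59°  [F on DN, H on DS]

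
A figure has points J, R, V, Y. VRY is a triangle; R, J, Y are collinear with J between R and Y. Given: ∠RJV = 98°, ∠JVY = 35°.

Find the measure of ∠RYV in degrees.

1. ∠VJY = 82°  [linear pair at J on RY]
2. ∠JYV = 63°  [△VJY]
3. ∠RYV = 63°  [J on ray YR]

∠RYV = 63°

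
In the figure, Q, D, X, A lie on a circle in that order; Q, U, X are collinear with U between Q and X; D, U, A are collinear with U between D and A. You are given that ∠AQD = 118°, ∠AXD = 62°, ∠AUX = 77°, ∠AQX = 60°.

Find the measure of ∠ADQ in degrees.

∠ADQ = 45°

1. ∠AUQ = 103°  [linear pair at U on QX]
2. ∠DAQ = 17°  [△QUA]
3. ∠ADQ = 45°  [△QDA]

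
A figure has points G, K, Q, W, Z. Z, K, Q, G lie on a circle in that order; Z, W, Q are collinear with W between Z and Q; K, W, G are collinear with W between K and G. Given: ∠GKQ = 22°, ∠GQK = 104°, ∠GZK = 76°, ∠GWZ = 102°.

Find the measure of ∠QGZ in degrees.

∠QGZ = 110°

1. ∠GZQ = 22°  [same arc QG]
2. ∠KGQ = 54°  [△KQG]
3. ∠GWQ = 78°  [linear pair at W on ZQ]
4. ∠GQZ = 48°  [△QWG]
5. ∠QGZ = 110°  [△ZQG]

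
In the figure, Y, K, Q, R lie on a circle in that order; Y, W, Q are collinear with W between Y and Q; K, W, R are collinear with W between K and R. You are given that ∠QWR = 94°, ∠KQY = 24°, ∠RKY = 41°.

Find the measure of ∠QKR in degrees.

1. ∠KWY = 94°  [vertical angles at W]
2. ∠KWQ = 86°  [linear pair at W on YQ]
3. ∠QKR = 70°  [△KWQ]

∠QKR = 70°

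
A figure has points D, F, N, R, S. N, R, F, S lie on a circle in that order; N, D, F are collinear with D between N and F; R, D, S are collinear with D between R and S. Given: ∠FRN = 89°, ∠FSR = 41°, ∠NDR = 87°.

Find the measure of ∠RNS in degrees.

1. ∠FNR = 41°  [same arc RF]
2. ∠NRS = 52°  [△NDR]
3. ∠NFR = 50°  [△NRF]
4. ∠NSR = 50°  [same arc NR]
5. ∠RNS = 78°  [△NRS]

∠RNS = 78°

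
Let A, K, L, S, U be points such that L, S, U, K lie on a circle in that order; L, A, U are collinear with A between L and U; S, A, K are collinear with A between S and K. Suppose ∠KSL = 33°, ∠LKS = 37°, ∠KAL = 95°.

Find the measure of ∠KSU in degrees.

∠KSU = 48°

1. ∠LUS = 37°  [same arc LS]
2. ∠SAU = 95°  [vertical angles at A]
3. ∠KSU = 48°  [△SAU]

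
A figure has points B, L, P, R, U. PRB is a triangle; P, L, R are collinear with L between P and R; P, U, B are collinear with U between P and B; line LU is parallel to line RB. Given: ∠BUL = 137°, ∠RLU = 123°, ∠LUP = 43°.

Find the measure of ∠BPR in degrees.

∠BPR = 80°

1. ∠PLU = 57°  [linear pair at L on PR]
2. ∠LPU = 80°  [△PLU]
3. ∠BPR = 80°  [L on PR, U on PB]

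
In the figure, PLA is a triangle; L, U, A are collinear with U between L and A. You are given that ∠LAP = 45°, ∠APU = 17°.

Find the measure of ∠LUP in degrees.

∠LUP = 62°

1. ∠PAU = 45°  [U on ray AL]
2. ∠AUP = 118°  [△PUA]
3. ∠LUP = 62°  [linear pair at U on LA]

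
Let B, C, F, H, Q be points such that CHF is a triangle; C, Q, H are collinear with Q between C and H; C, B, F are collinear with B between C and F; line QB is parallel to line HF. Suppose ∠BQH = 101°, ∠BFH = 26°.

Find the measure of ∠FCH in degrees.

∠FCH = 75°

1. ∠BQC = 79°  [linear pair at Q on CH]
2. ∠CFH = 26°  [B on ray FC]
3. ∠CHF = 79°  [QB∥HF, corresponding at Q]
4. ∠FCH = 75°  [△CHF]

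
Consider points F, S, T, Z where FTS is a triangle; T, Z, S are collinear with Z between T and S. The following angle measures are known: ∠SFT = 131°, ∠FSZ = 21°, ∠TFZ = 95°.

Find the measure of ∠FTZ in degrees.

∠FTZ = 28°

1. ∠FST = 21°  [Z on ray ST]
2. ∠FTS = 28°  [△FTS]
3. ∠FTZ = 28°  [Z on ray TS]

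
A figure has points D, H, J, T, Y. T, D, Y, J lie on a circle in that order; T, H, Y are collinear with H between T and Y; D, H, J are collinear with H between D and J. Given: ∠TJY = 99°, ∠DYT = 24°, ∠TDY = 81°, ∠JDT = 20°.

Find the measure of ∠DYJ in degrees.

∠DYJ = 44°

1. ∠DJT = 24°  [same arc TD]
2. ∠DTJ = 136°  [△TDJ]
3. ∠DYJ = 44°  [cyclic TDYJ, opposite ∠T+∠Y]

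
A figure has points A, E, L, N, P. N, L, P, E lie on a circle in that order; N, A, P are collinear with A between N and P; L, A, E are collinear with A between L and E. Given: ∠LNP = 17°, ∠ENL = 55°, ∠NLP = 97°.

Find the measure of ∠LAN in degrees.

∠LAN = 104°

1. ∠LEP = 17°  [same arc LP]
2. ∠LPN = 66°  [△NLP]
3. ∠EPL = 125°  [cyclic NLPE, opposite ∠N+∠P]
4. ∠ELP = 38°  [△LPE]
5. ∠LAP = 76°  [△LAP]
6. ∠LAN = 104°  [linear pair at A on NP]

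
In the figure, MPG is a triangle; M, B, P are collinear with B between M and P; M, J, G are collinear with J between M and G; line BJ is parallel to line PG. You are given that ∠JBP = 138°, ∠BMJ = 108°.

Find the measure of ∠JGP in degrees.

1. ∠JBM = 42°  [linear pair at B on MP]
2. ∠BJM = 30°  [△MBJ]
3. ∠BJG = 150°  [linear pair at J on MG]
4. ∠JGP = 30°  [BJ∥PG, co-interior at G–J]

∠JGP = 30°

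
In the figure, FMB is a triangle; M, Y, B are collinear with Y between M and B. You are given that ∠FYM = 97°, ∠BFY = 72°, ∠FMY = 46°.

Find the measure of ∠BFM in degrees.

1. ∠BYF = 83°  [linear pair at Y on MB]
2. ∠FBY = 25°  [△FYB]
3. ∠BMF = 46°  [Y on ray MB]
4. ∠FBM = 25°  [Y on ray BM]
5. ∠BFM = 109°  [△FMB]

∠BFM = 109°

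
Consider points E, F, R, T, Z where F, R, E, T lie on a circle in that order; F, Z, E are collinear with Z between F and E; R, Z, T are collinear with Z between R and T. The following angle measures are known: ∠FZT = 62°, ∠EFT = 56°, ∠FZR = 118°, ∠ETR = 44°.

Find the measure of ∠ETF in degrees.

∠ETF = 106°

1. ∠EZT = 118°  [linear pair at Z on FE]
2. ∠FET = 18°  [△EZT]
3. ∠ETF = 106°  [△FET]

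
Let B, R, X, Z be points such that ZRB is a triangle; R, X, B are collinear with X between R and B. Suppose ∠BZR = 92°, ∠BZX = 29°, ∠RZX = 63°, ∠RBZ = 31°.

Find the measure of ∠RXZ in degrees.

∠RXZ = 60°

1. ∠BRZ = 57°  [△ZRB]
2. ∠XRZ = 57°  [X on ray RB]
3. ∠RXZ = 60°  [△ZRX]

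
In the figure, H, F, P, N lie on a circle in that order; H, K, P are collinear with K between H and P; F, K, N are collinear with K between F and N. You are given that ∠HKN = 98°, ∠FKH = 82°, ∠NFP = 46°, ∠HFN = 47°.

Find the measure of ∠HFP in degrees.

∠HFP = 93°

1. ∠FKP = 98°  [vertical angles at K]
2. ∠FHP = 51°  [△HKF]
3. ∠FPH = 36°  [△FKP]
4. ∠HFP = 93°  [△HFP]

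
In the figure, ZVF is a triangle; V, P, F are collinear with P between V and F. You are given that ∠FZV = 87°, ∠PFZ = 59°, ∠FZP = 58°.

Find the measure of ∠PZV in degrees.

∠PZV = 29°

1. ∠FPZ = 63°  [△ZPF]
2. ∠VFZ = 59°  [P on ray FV]
3. ∠VPZ = 117°  [linear pair at P on VF]
4. ∠FVZ = 34°  [△ZVF]
5. ∠PVZ = 34°  [P on ray VF]
6. ∠PZV = 29°  [△ZVP]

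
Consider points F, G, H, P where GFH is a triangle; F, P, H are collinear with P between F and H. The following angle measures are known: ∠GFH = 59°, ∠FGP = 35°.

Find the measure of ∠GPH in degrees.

∠GPH = 94°

1. ∠GFP = 59°  [P on ray FH]
2. ∠FPG = 86°  [△GFP]
3. ∠GPH = 94°  [linear pair at P on FH]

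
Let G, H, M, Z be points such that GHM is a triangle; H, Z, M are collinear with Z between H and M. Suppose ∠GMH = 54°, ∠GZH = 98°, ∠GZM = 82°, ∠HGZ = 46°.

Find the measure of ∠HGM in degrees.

1. ∠GHZ = 36°  [△GHZ]
2. ∠GHM = 36°  [Z on ray HM]
3. ∠HGM = 90°  [△GHM]

∠HGM = 90°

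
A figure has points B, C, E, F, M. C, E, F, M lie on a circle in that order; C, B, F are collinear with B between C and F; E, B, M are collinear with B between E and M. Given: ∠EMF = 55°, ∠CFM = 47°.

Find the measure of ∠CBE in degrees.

1. ∠ECF = 55°  [same arc EF]
2. ∠CEM = 47°  [same arc CM]
3. ∠CBE = 78°  [△CBE]

∠CBE = 78°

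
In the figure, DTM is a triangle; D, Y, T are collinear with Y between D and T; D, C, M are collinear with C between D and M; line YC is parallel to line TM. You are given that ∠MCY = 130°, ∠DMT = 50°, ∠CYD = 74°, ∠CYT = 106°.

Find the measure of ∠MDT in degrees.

1. ∠DCY = 50°  [linear pair at C on DM]
2. ∠CDY = 56°  [△DYC]
3. ∠MDT = 56°  [Y on DT, C on DM]

∠MDT = 56°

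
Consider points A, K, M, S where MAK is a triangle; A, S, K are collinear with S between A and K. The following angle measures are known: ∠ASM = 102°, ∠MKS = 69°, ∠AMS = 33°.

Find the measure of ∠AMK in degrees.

1. ∠MAS = 45°  [△MAS]
2. ∠AKM = 69°  [S on ray KA]
3. ∠KAM = 45°  [S on ray AK]
4. ∠AMK = 66°  [△MAK]

∠AMK = 66°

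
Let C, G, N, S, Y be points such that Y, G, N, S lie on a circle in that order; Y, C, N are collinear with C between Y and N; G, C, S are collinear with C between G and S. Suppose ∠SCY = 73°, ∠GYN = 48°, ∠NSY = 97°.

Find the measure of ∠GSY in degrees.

∠GSY = 49°

1. ∠NGY = 83°  [cyclic YGNS, opposite ∠G+∠S]
2. ∠GNY = 49°  [△YGN]
3. ∠GSY = 49°  [same arc YG]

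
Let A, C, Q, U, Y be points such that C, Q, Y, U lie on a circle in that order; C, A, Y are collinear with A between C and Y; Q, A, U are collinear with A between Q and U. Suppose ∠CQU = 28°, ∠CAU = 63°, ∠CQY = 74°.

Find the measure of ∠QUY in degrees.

1. ∠CYU = 28°  [same arc CU]
2. ∠UAY = 117°  [linear pair at A on CY]
3. ∠QUY = 35°  [△YAU]

∠QUY = 35°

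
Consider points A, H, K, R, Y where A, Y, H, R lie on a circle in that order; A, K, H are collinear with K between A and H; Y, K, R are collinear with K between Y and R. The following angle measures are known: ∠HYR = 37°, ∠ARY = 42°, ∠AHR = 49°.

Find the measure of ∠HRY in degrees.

∠HRY = 52°

1. ∠HAR = 37°  [same arc HR]
2. ∠AKR = 101°  [△AKR]
3. ∠HKR = 79°  [linear pair at K on AH]
4. ∠HRY = 52°  [△HKR]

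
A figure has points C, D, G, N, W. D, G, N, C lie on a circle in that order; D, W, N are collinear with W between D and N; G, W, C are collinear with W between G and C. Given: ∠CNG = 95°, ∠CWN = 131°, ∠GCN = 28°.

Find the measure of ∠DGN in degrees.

1. ∠CGN = 57°  [△GNC]
2. ∠CND = 21°  [△NWC]
3. ∠CDN = 57°  [same arc NC]
4. ∠DCN = 102°  [△DNC]
5. ∠DGN = 78°  [cyclic DGNC, opposite ∠G+∠C]

∠DGN = 78°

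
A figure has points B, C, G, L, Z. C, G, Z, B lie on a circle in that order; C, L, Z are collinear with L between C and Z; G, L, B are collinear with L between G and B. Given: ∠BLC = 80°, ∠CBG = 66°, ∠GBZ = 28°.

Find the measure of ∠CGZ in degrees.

∠CGZ = 86°

1. ∠CZG = 66°  [same arc CG]
2. ∠GCZ = 28°  [same arc GZ]
3. ∠CGZ = 86°  [△CGZ]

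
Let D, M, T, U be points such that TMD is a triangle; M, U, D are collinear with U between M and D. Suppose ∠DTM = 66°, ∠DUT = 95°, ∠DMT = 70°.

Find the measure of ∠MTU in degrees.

1. ∠MUT = 85°  [linear pair at U on MD]
2. ∠TMU = 70°  [U on ray MD]
3. ∠MTU = 25°  [△TMU]

∠MTU = 25°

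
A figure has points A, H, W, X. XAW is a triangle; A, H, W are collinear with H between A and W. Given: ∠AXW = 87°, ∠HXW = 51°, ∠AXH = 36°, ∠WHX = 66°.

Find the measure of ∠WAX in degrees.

∠WAX = 30°

1. ∠HWX = 63°  [△XHW]
2. ∠AWX = 63°  [H on ray WA]
3. ∠WAX = 30°  [△XAW]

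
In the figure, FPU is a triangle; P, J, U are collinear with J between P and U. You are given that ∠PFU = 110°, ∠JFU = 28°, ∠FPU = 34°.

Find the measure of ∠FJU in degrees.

1. ∠FUP = 36°  [△FPU]
2. ∠FUJ = 36°  [J on ray UP]
3. ∠FJU = 116°  [△FJU]

∠FJU = 116°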